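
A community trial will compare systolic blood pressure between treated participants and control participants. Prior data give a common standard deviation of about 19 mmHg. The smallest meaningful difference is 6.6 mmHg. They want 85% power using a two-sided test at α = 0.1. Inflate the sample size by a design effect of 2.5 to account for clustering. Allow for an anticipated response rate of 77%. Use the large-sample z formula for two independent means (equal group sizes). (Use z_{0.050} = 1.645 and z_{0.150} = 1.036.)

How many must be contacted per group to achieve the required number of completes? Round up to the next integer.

n = 387 per group

n = (z_{α/2} + z_β)² · (σ₁² + σ₂²) / δ²
  = (1.645 + 1.036)² · (2·19² = 722) / 6.6²
  = 7.1878 · 722 / 43.56
  = 119.14
Design effect: 2.5 × 119.14 = 297.84.
Adjust for 77% response: 297.84 / 0.77 = 386.81.
Round up → n = 387 per group.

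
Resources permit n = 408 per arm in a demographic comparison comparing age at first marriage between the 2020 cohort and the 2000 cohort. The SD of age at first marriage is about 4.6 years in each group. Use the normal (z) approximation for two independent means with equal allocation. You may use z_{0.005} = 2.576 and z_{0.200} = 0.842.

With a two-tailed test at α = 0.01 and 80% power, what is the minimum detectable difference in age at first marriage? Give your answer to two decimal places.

δ = (z_{α/2} + z_β) · √((σ₁²+σ₂²)/n)
  = (2.576 + 0.842) · √(42.32/408)
  = 3.418 · √0.10373
  = 3.418 · 0.3221
  = 1.1008

Minimum detectable difference ≈ 1.10 years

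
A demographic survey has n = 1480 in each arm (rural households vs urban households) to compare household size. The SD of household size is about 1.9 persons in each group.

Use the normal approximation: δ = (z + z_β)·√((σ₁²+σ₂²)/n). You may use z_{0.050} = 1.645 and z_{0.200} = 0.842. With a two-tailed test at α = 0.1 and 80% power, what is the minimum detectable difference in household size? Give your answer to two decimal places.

Minimum detectable difference ≈ 0.17 persons

δ = (z_{α/2} + z_β) · √((σ₁²+σ₂²)/n)
  = (1.645 + 0.842) · √(7.22/1480)
  = 2.487 · √0.00488
  = 2.487 · 0.0698
  = 0.1737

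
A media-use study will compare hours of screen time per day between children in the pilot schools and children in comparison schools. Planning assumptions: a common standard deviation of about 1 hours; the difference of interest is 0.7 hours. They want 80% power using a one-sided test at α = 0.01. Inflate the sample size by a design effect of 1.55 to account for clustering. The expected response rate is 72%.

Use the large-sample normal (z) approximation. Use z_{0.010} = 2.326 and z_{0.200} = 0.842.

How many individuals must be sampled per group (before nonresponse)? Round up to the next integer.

n = 89 per group

n = (z_α + z_β)² · (σ₁² + σ₂²) / δ²
  = (2.326 + 0.842)² · (2·1² = 2) / 0.7²
  = 10.0362 · 2 / 0.49
  = 40.96
Design effect: 1.55 × 40.96 = 63.49.
Adjust for 72% response: 63.49 / 0.72 = 88.19.
Round up → n = 89 per group.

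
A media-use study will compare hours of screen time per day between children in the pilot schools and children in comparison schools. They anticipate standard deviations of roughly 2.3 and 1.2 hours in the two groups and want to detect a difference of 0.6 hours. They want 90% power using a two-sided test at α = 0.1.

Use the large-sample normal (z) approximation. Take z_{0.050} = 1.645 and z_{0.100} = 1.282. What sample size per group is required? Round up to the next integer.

n = 161 per group

n = (z_{α/2} + z_β)² · (σ₁² + σ₂²) / δ²
  = (1.645 + 1.282)² · (2.3² + 1.2² = 6.73) / 0.6²
  = 8.5673 · 6.73 / 0.36
  = 160.16
Round up → n = 161 per group.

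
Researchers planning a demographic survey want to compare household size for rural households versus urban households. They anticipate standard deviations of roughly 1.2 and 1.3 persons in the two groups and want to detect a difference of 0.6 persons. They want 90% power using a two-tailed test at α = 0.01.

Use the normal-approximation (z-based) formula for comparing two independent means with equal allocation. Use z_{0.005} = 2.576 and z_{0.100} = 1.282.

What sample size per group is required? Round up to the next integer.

n = 130 per group

n = (z_{α/2} + z_β)² · (σ₁² + σ₂²) / δ²
  = (2.576 + 1.282)² · (1.2² + 1.3² = 3.13) / 0.6²
  = 14.8842 · 3.13 / 0.36
  = 129.41
Round up → n = 130 per group.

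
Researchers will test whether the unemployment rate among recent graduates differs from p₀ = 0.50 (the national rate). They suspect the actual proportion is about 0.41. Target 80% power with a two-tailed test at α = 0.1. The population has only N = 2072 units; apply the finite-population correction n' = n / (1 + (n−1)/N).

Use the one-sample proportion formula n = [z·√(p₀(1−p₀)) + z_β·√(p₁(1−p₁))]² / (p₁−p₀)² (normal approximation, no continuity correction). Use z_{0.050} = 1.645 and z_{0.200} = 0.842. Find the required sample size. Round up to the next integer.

n = 174

n = [z_{α/2}·√(p₀q₀) + z_β·√(p₁q₁)]² / (p₁ − p₀)²
  = [1.645·√(0.50·0.50) + 0.842·√(0.41·0.59)]² / (-0.09)²
  = [1.645·0.5000 + 0.842·0.4918]² / 0.0081
  = [1.2366]² / 0.0081
  = 188.79
Finite-population correction (N = 2072): 188.79 / (1 + (188.79 − 1)/2072) = 173.11.
Round up → n = 174.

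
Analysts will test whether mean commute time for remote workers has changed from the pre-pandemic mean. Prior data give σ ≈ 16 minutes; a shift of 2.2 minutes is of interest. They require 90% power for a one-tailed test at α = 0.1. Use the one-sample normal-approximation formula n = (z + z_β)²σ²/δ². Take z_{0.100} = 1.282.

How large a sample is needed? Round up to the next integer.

n = 348

n = (z_α + z_β)² · σ² / δ²
  = (1.282 + 1.282)² · 16² / 2.2²
  = 6.5741 · 256 / 4.84
  = 347.72
Round up → n = 348.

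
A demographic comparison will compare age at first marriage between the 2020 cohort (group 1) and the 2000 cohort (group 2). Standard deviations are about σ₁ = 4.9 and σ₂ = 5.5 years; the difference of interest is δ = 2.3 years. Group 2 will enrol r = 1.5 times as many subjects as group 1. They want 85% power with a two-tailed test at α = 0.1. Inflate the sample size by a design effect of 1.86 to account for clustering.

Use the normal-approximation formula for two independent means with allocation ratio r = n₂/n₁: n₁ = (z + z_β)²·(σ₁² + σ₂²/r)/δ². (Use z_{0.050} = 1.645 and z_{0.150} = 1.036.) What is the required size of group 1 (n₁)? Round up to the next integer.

n₁ = 112

n₁ = (z_{α/2} + z_β)² · (σ₁² + σ₂²/r) / δ²
   = (1.645 + 1.036)² · (4.9² + 5.5²/1.5) / 2.3²
   = 7.1878 · (24.01 + 20.1667) / 5.29
   = 7.1878 · 44.1767 / 5.29
   = 60.02
Design effect: 1.86 × 60.02 = 111.65.
Round up → n₁ = 112; n₂ = r·n₁ = 1.5 × 112 = 168.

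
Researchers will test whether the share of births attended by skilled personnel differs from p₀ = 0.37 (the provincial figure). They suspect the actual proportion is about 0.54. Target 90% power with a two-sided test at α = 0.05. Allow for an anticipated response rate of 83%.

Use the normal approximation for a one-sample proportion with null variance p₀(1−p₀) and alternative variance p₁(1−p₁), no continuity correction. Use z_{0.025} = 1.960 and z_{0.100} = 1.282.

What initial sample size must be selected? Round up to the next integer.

n = [z_{α/2}·√(p₀q₀) + z_β·√(p₁q₁)]² / (p₁ − p₀)²
  = [1.960·√(0.37·0.63) + 1.282·√(0.54·0.46)]² / (0.17)²
  = [1.960·0.4828 + 1.282·0.4984]² / 0.0289
  = [1.5852]² / 0.0289
  = 86.95
Adjust for 83% response: 86.95 / 0.83 = 104.76.
Round up → n = 105.

n = 105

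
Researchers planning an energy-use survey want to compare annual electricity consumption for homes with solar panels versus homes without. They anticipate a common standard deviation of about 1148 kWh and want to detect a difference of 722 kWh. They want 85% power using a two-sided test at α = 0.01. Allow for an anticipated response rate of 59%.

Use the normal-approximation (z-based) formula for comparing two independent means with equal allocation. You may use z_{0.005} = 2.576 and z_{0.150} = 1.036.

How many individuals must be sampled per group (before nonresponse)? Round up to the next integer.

n = (z_{α/2} + z_β)² · (σ₁² + σ₂²) / δ²
  = (2.576 + 1.036)² · (2·1148² = 2635808) / 722²
  = 13.0465 · 2635808 / 521284
  = 65.97
Adjust for 59% response: 65.97 / 0.59 = 111.81.
Round up → n = 112 per group.

n = 112 per group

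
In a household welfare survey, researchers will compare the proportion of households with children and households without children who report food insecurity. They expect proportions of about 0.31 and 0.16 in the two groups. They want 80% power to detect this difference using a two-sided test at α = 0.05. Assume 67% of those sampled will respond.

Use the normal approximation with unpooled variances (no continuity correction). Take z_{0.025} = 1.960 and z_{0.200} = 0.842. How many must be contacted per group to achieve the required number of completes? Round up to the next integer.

n = (z_{α/2} + z_β)² · [p₁(1−p₁) + p₂(1−p₂)] / (p₁ − p₂)²
  = (1.960 + 0.842)² · (0.31·0.69 + 0.16·0.84) / (0.15)²
  = (2.802)² · (0.2139 + 0.1344) / 0.0225
  = 7.8512 · 0.3483 / 0.0225
  = 121.54
Adjust for 67% response: 121.54 / 0.67 = 181.40.
Round up → n = 182 per group.

n = 182 per group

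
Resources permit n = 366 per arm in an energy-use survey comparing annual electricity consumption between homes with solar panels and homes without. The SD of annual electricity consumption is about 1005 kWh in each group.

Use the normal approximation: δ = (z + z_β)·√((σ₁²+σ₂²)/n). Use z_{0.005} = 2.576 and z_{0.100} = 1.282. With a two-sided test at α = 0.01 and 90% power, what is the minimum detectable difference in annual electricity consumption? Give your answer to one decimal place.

δ = (z_{α/2} + z_β) · √((σ₁²+σ₂²)/n)
  = (2.576 + 1.282) · √(2020050/366)
  = 3.858 · √5519.3
  = 3.858 · 74.2917
  = 286.6175

Minimum detectable difference ≈ 286.6 kWh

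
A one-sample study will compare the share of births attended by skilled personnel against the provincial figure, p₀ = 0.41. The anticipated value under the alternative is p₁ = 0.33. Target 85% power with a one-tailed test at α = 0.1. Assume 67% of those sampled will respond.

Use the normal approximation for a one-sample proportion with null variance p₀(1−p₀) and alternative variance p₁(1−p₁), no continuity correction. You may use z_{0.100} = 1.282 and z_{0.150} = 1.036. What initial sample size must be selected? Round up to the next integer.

n = [z_α·√(p₀q₀) + z_β·√(p₁q₁)]² / (p₁ − p₀)²
  = [1.282·√(0.41·0.59) + 1.036·√(0.33·0.67)]² / (-0.08)²
  = [1.282·0.4918 + 1.036·0.4702]² / 0.0064
  = [1.1177]² / 0.0064
  = 195.19
Adjust for 67% response: 195.19 / 0.67 = 291.32.
Round up → n = 292.

n = 292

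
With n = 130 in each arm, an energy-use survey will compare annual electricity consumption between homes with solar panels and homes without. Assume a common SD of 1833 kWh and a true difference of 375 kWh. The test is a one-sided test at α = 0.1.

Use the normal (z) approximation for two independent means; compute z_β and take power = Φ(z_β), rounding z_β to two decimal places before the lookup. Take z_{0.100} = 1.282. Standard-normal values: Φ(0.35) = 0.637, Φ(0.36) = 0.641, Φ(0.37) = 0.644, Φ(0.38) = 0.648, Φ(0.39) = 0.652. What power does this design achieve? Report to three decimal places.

z_β = δ·√(n/(σ₁²+σ₂²)) − z_α
    = 375 · √(130/6719778) − 1.282
    = 375 · 0.00440 − 1.282
    = 1.6494 − 1.282 = 0.3674 → 0.37
Power = Φ(0.37) = 0.644.

Power ≈ 0.644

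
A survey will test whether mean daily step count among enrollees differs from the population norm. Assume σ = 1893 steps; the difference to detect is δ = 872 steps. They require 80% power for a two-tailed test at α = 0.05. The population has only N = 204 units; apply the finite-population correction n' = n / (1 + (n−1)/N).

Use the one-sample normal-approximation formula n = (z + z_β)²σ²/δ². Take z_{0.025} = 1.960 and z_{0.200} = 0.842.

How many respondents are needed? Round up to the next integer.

n = (z_{α/2} + z_β)² · σ² / δ²
  = (1.960 + 0.842)² · 1893² / 872²
  = 7.8512 · 3583449 / 760384
  = 37.00
Finite-population correction (N = 204): 37.00 / (1 + (37.00 − 1)/204) = 31.45.
Round up → n = 32.

n = 32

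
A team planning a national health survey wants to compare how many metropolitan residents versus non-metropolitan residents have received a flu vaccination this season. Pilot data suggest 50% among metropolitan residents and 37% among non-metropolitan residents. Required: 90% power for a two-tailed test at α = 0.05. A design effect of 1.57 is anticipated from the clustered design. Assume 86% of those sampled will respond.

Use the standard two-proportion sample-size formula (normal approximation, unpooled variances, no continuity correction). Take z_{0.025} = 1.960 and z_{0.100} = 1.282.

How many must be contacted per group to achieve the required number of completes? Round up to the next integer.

n = (z_{α/2} + z_β)² · [p₁(1−p₁) + p₂(1−p₂)] / (p₁ − p₂)²
  = (1.960 + 1.282)² · (0.50·0.50 + 0.37·0.63) / (0.13)²
  = (3.242)² · (0.2500 + 0.2331) / 0.0169
  = 10.5106 · 0.4831 / 0.0169
  = 300.45
Design effect: 1.57 × 300.45 = 471.71.
Adjust for 86% response: 471.71 / 0.86 = 548.50.
Round up → n = 549 per group.

n = 549 per group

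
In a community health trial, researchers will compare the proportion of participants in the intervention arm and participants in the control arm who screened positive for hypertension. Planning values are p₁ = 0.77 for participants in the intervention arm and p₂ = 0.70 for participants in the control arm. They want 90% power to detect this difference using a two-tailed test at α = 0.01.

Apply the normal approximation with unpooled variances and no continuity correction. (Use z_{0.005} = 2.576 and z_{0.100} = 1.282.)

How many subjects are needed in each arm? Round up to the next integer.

n = (z_{α/2} + z_β)² · [p₁(1−p₁) + p₂(1−p₂)] / (p₁ − p₂)²
  = (2.576 + 1.282)² · (0.77·0.23 + 0.70·0.30) / (0.07)²
  = (3.858)² · (0.1771 + 0.2100) / 0.0049
  = 14.8842 · 0.3871 / 0.0049
  = 1175.85
Round up → n = 1176 per group.

n = 1176 per group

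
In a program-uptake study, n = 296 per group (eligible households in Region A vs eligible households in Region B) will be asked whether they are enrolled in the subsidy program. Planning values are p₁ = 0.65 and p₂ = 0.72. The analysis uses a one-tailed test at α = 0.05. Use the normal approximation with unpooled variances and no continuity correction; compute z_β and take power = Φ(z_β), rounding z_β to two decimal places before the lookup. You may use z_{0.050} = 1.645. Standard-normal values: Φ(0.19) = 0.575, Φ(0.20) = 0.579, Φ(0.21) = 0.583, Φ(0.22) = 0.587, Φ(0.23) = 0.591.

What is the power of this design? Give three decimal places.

Power ≈ 0.575

z_β = |p₁−p₂|·√(n/[p₁q₁+p₂q₂]) − z_α
    = 0.07 · √(296/0.4291) − 1.645
    = 0.07 · 26.2643 − 1.645
    = 1.8385 − 1.645 = 0.1935 → 0.19
Power = Φ(0.19) = 0.575.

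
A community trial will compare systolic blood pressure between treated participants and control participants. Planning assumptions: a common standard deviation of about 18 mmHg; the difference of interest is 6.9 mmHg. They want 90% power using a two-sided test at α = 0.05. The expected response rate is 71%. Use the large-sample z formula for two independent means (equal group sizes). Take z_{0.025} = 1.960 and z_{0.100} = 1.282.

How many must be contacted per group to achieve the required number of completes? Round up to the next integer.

n = (z_{α/2} + z_β)² · (σ₁² + σ₂²) / δ²
  = (1.960 + 1.282)² · (2·18² = 648) / 6.9²
  = 10.5106 · 648 / 47.61
  = 143.05
Adjust for 71% response: 143.05 / 0.71 = 201.49.
Round up → n = 202 per group.

n = 202 per group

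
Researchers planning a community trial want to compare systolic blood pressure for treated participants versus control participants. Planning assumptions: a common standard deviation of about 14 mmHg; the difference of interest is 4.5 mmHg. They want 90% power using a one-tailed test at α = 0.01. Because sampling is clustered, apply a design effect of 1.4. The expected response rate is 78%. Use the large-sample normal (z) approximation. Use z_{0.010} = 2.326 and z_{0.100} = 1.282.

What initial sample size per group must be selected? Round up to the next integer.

n = (z_α + z_β)² · (σ₁² + σ₂²) / δ²
  = (2.326 + 1.282)² · (2·14² = 392) / 4.5²
  = 13.0177 · 392 / 20.25
  = 252.00
Design effect: 1.4 × 252.00 = 352.79.
Adjust for 78% response: 352.79 / 0.78 = 452.30.
Round up → n = 453 per group.

n = 453 per group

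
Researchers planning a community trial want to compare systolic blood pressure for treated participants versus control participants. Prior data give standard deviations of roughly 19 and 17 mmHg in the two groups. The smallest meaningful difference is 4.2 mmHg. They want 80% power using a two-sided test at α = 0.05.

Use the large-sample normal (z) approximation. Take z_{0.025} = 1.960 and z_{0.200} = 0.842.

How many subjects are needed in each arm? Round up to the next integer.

n = 290 per group

n = (z_{α/2} + z_β)² · (σ₁² + σ₂²) / δ²
  = (1.960 + 0.842)² · (19² + 17² = 650) / 4.2²
  = 7.8512 · 650 / 17.64
  = 289.30
Round up → n = 290 per group.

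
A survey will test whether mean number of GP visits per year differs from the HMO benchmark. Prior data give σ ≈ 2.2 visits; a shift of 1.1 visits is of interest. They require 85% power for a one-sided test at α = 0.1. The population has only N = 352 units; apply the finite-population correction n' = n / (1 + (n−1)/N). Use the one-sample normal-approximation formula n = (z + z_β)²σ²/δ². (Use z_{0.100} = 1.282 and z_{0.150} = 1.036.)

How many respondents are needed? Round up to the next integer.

n = 21

n = (z_α + z_β)² · σ² / δ²
  = (1.282 + 1.036)² · 2.2² / 1.1²
  = 5.3731 · 4.84 / 1.21
  = 21.49
Finite-population correction (N = 352): 21.49 / (1 + (21.49 − 1)/352) = 20.31.
Round up → n = 21.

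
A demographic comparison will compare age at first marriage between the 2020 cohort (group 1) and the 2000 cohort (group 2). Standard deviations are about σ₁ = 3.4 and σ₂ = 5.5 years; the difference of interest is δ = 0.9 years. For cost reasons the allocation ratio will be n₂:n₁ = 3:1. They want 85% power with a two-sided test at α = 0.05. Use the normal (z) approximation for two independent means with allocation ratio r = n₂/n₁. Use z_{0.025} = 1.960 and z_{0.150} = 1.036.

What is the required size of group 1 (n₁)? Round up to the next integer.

n₁ = (z_{α/2} + z_β)² · (σ₁² + σ₂²/r) / δ²
   = (1.960 + 1.036)² · (3.4² + 5.5²/3) / 0.9²
   = 8.9760 · (11.56 + 10.0833) / 0.81
   = 8.9760 · 21.6433 / 0.81
   = 239.84
Round up → n₁ = 240; n₂ = r·n₁ = 3 × 240 = 720.

n₁ = 240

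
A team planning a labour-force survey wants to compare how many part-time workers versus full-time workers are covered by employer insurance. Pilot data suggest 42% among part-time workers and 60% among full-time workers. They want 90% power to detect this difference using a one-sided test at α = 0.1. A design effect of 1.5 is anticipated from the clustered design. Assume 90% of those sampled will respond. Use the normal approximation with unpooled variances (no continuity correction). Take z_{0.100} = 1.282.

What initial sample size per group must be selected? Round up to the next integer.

n = (z_α + z_β)² · [p₁(1−p₁) + p₂(1−p₂)] / (p₁ − p₂)²
  = (1.282 + 1.282)² · (0.42·0.58 + 0.60·0.40) / (-0.18)²
  = (2.564)² · (0.2436 + 0.2400) / 0.0324
  = 6.5741 · 0.4836 / 0.0324
  = 98.12
Design effect: 1.5 × 98.12 = 147.19.
Adjust for 90% response: 147.19 / 0.90 = 163.54.
Round up → n = 164 per group.

n = 164 per group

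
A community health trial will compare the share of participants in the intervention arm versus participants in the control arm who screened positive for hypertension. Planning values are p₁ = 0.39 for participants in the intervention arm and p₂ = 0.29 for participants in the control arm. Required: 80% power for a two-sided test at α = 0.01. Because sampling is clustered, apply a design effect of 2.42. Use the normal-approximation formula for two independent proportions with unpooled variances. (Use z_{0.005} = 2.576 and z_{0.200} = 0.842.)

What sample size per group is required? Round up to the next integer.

n = (z_{α/2} + z_β)² · [p₁(1−p₁) + p₂(1−p₂)] / (p₁ − p₂)²
  = (2.576 + 0.842)² · (0.39·0.61 + 0.29·0.71) / (0.10)²
  = (3.418)² · (0.2379 + 0.2059) / 0.0100
  = 11.6827 · 0.4438 / 0.0100
  = 518.48
Design effect: 2.42 × 518.48 = 1254.72.
Round up → n = 1255 per group.

n = 1255 per group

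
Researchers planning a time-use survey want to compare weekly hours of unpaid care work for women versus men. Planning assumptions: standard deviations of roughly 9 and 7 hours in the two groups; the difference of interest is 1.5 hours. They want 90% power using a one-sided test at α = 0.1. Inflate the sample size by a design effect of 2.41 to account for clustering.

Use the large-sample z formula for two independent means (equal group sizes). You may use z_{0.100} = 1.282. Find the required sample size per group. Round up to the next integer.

n = 916 per group

n = (z_α + z_β)² · (σ₁² + σ₂²) / δ²
  = (1.282 + 1.282)² · (9² + 7² = 130) / 1.5²
  = 6.5741 · 130 / 2.25
  = 379.84
Design effect: 2.41 × 379.84 = 915.41.
Round up → n = 916 per group.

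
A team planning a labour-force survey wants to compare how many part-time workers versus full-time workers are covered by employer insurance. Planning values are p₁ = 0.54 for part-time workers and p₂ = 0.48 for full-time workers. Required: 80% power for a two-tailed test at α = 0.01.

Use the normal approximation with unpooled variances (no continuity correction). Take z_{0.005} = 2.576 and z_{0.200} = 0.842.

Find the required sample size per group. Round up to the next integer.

n = 1617 per group

n = (z_{α/2} + z_β)² · [p₁(1−p₁) + p₂(1−p₂)] / (p₁ − p₂)²
  = (2.576 + 0.842)² · (0.54·0.46 + 0.48·0.52) / (0.06)²
  = (3.418)² · (0.2484 + 0.2496) / 0.0036
  = 11.6827 · 0.4980 / 0.0036
  = 1616.11
Round up → n = 1617 per group.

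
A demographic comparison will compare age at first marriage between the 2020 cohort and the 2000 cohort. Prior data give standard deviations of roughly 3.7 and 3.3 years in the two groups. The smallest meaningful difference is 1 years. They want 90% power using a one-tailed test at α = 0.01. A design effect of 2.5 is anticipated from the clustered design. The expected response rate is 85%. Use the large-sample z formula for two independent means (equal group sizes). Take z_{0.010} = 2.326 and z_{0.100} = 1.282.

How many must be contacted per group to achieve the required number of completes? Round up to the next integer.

n = (z_α + z_β)² · (σ₁² + σ₂²) / δ²
  = (2.326 + 1.282)² · (3.7² + 3.3² = 24.58) / 1²
  = 13.0177 · 24.58 / 1
  = 319.97
Design effect: 2.5 × 319.97 = 799.94.
Adjust for 85% response: 799.94 / 0.85 = 941.10.
Round up → n = 942 per group.

n = 942 per group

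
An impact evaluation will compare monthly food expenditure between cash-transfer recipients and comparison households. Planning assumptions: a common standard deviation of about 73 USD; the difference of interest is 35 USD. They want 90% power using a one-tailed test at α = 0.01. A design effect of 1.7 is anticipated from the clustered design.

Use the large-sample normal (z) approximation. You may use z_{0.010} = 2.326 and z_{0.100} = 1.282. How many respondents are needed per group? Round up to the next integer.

n = (z_α + z_β)² · (σ₁² + σ₂²) / δ²
  = (2.326 + 1.282)² · (2·73² = 10658) / 35²
  = 13.0177 · 10658 / 1225
  = 113.26
Design effect: 1.7 × 113.26 = 192.54.
Round up → n = 193 per group.

n = 193 per group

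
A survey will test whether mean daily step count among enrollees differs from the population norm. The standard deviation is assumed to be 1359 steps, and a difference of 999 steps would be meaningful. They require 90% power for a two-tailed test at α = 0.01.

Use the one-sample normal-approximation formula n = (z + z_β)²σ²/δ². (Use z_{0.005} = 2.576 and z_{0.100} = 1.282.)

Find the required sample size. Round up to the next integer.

n = 28

n = (z_{α/2} + z_β)² · σ² / δ²
  = (2.576 + 1.282)² · 1359² / 999²
  = 14.8842 · 1846881 / 998001
  = 27.54
Round up → n = 28.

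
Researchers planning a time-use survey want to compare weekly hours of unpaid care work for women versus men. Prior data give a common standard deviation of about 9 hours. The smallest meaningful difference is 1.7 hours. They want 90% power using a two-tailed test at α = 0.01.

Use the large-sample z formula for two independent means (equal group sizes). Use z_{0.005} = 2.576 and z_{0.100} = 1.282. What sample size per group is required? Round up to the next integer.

n = 835 per group

n = (z_{α/2} + z_β)² · (σ₁² + σ₂²) / δ²
  = (2.576 + 1.282)² · (2·9² = 162) / 1.7²
  = 14.8842 · 162 / 2.89
  = 834.34
Round up → n = 835 per group.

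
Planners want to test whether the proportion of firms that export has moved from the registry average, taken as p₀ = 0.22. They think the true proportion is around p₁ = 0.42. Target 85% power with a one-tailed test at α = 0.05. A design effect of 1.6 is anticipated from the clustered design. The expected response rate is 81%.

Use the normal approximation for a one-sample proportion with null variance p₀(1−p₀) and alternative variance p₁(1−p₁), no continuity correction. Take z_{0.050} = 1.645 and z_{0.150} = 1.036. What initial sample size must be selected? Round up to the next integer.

n = [z_α·√(p₀q₀) + z_β·√(p₁q₁)]² / (p₁ − p₀)²
  = [1.645·√(0.22·0.78) + 1.036·√(0.42·0.58)]² / (0.20)²
  = [1.645·0.4142 + 1.036·0.4936]² / 0.0400
  = [1.1928]² / 0.0400
  = 35.57
Design effect: 1.6 × 35.57 = 56.91.
Adjust for 81% response: 56.91 / 0.81 = 70.26.
Round up → n = 71.

n = 71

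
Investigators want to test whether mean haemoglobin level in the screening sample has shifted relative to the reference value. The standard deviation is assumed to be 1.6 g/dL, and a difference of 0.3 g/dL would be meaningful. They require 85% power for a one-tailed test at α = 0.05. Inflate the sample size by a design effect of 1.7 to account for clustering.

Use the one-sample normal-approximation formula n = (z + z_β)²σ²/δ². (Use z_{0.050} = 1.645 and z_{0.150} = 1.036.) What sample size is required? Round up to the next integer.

n = 348

n = (z_α + z_β)² · σ² / δ²
  = (1.645 + 1.036)² · 1.6² / 0.3²
  = 7.1878 · 2.56 / 0.09
  = 204.45
Design effect: 1.7 × 204.45 = 347.57.
Round up → n = 348.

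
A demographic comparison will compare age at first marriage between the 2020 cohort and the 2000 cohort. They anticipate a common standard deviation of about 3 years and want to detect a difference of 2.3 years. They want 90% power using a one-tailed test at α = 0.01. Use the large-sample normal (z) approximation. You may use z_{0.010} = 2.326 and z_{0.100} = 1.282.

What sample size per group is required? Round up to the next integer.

n = 45 per group

n = (z_α + z_β)² · (σ₁² + σ₂²) / δ²
  = (2.326 + 1.282)² · (2·3² = 18) / 2.3²
  = 13.0177 · 18 / 5.29
  = 44.29
Round up → n = 45 per group.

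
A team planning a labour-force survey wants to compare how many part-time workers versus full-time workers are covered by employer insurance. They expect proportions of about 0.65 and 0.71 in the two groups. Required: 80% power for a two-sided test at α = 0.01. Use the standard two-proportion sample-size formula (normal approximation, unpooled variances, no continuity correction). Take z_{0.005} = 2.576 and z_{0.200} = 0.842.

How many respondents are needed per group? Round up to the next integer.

n = (z_{α/2} + z_β)² · [p₁(1−p₁) + p₂(1−p₂)] / (p₁ − p₂)²
  = (2.576 + 0.842)² · (0.65·0.35 + 0.71·0.29) / (-0.06)²
  = (3.418)² · (0.2275 + 0.2059) / 0.0036
  = 11.6827 · 0.4334 / 0.0036
  = 1406.47
Round up → n = 1407 per group.

n = 1407 per group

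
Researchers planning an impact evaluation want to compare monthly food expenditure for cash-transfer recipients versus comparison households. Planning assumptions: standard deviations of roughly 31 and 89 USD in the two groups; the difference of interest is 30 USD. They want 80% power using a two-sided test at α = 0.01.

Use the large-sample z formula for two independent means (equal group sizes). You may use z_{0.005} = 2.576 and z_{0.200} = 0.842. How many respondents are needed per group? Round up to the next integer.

n = (z_{α/2} + z_β)² · (σ₁² + σ₂²) / δ²
  = (2.576 + 0.842)² · (31² + 89² = 8882) / 30²
  = 11.6827 · 8882 / 900
  = 115.30
Round up → n = 116 per group.

n = 116 per group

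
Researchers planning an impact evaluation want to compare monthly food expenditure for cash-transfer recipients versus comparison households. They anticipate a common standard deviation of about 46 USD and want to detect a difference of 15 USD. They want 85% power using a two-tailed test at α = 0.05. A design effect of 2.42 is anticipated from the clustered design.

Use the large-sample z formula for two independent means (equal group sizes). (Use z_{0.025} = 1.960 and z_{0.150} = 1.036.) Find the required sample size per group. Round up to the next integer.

n = 409 per group

n = (z_{α/2} + z_β)² · (σ₁² + σ₂²) / δ²
  = (1.960 + 1.036)² · (2·46² = 4232) / 15²
  = 8.9760 · 4232 / 225
  = 168.83
Design effect: 2.42 × 168.83 = 408.57.
Round up → n = 409 per group.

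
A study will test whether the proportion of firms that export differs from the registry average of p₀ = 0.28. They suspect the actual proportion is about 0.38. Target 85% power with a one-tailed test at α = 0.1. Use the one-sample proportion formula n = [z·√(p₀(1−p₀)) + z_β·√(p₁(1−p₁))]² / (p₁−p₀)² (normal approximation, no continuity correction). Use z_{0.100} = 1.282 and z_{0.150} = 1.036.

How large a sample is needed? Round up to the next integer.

n = [z_α·√(p₀q₀) + z_β·√(p₁q₁)]² / (p₁ − p₀)²
  = [1.282·√(0.28·0.72) + 1.036·√(0.38·0.62)]² / (0.10)²
  = [1.282·0.4490 + 1.036·0.4854]² / 0.0100
  = [1.0785]² / 0.0100
  = 116.31
Round up → n = 117.

n = 117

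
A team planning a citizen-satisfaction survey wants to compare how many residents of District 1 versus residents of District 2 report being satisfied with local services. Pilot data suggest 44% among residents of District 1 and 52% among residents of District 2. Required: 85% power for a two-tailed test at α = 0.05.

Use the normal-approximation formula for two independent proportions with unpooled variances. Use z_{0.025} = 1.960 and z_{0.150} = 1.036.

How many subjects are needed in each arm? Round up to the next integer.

n = (z_{α/2} + z_β)² · [p₁(1−p₁) + p₂(1−p₂)] / (p₁ − p₂)²
  = (1.960 + 1.036)² · (0.44·0.56 + 0.52·0.48) / (-0.08)²
  = (2.996)² · (0.2464 + 0.2496) / 0.0064
  = 8.9760 · 0.4960 / 0.0064
  = 695.64
Round up → n = 696 per group.

n = 696 per group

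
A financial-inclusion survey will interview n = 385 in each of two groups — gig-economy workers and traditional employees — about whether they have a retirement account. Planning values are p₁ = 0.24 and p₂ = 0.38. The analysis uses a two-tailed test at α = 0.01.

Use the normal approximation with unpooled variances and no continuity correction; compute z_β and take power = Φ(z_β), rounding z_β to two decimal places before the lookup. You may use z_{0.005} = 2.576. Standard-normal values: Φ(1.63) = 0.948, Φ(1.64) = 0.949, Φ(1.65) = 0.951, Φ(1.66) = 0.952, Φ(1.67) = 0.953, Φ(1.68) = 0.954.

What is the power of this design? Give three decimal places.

z_β = |p₁−p₂|·√(n/[p₁q₁+p₂q₂]) − z_{α/2}
    = 0.14 · √(385/0.4180) − 2.576
    = 0.14 · 30.3488 − 2.576
    = 4.2488 − 2.576 = 1.6728 → 1.67
Power = Φ(1.67) = 0.953.

Power ≈ 0.953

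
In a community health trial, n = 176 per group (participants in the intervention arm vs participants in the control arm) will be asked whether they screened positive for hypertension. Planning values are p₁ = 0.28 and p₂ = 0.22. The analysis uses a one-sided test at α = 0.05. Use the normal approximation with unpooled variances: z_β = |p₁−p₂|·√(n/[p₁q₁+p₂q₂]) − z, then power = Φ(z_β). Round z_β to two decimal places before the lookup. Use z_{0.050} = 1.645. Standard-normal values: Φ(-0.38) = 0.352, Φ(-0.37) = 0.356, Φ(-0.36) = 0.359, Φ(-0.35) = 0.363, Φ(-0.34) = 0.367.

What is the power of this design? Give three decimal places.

z_β = |p₁−p₂|·√(n/[p₁q₁+p₂q₂]) − z_α
    = 0.06 · √(176/0.3732) − 1.645
    = 0.06 · 21.7163 − 1.645
    = 1.3030 − 1.645 = -0.3420 → -0.34
Power = Φ(-0.34) = 0.367.

Power ≈ 0.367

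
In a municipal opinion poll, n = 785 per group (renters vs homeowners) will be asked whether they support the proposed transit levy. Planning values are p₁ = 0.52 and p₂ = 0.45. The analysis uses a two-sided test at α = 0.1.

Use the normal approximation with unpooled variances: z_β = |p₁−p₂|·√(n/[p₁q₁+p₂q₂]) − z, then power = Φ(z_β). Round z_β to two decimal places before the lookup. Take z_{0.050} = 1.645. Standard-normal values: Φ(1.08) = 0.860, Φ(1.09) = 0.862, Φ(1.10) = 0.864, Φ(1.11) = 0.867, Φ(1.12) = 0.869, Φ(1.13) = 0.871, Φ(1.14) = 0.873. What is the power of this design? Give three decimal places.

z_β = |p₁−p₂|·√(n/[p₁q₁+p₂q₂]) − z_{α/2}
    = 0.07 · √(785/0.4971) − 1.645
    = 0.07 · 39.7386 − 1.645
    = 2.7817 − 1.645 = 1.1367 → 1.14
Power = Φ(1.14) = 0.873.

Power ≈ 0.873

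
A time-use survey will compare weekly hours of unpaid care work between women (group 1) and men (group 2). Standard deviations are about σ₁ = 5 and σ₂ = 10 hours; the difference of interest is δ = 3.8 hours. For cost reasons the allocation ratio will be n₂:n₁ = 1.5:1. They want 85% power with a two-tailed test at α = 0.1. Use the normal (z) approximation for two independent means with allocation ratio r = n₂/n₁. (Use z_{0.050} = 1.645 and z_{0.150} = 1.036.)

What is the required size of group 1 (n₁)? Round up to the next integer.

n₁ = 46

n₁ = (z_{α/2} + z_β)² · (σ₁² + σ₂²/r) / δ²
   = (1.645 + 1.036)² · (5² + 10²/1.5) / 3.8²
   = 7.1878 · (25 + 66.6667) / 14.44
   = 7.1878 · 91.6667 / 14.44
   = 45.63
Round up → n₁ = 46; n₂ = r·n₁ = 1.5 × 46 = 69.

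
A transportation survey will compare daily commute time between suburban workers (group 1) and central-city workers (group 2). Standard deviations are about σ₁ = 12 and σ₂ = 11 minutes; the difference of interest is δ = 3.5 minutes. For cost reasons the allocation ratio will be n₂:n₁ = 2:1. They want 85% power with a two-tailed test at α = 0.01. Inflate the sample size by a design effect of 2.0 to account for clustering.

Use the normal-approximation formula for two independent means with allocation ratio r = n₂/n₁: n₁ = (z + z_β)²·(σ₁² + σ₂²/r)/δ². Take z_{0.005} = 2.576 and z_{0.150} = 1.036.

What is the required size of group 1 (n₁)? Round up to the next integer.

n₁ = 436

n₁ = (z_{α/2} + z_β)² · (σ₁² + σ₂²/r) / δ²
   = (2.576 + 1.036)² · (12² + 11²/2) / 3.5²
   = 13.0465 · (144 + 60.5) / 12.25
   = 13.0465 · 204.5 / 12.25
   = 217.80
Design effect: 2.0 × 217.80 = 435.59.
Round up → n₁ = 436; n₂ = r·n₁ = 2 × 436 = 872.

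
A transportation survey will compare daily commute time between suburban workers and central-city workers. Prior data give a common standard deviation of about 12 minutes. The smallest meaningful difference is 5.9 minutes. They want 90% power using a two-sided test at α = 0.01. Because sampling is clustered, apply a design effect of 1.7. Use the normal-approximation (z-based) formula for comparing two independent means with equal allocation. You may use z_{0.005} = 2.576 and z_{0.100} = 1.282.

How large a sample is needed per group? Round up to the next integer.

n = (z_{α/2} + z_β)² · (σ₁² + σ₂²) / δ²
  = (2.576 + 1.282)² · (2·12² = 288) / 5.9²
  = 14.8842 · 288 / 34.81
  = 123.14
Design effect: 1.7 × 123.14 = 209.34.
Round up → n = 210 per group.

n = 210 per group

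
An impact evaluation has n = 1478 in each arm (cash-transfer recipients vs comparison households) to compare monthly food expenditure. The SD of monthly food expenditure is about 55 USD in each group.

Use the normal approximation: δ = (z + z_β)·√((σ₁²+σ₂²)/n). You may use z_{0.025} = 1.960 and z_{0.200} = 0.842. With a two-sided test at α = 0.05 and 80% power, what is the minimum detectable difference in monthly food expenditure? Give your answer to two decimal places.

Minimum detectable difference ≈ 5.67 USD

δ = (z_{α/2} + z_β) · √((σ₁²+σ₂²)/n)
  = (1.960 + 0.842) · √(6050/1478)
  = 2.802 · √4.0934
  = 2.802 · 2.0232
  = 5.6690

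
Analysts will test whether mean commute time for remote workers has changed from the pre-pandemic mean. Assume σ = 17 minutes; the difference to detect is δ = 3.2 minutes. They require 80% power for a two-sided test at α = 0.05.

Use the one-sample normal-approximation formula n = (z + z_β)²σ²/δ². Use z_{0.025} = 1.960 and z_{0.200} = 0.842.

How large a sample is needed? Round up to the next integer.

n = 222

n = (z_{α/2} + z_β)² · σ² / δ²
  = (1.960 + 0.842)² · 17² / 3.2²
  = 7.8512 · 289 / 10.24
  = 221.58
Round up → n = 222.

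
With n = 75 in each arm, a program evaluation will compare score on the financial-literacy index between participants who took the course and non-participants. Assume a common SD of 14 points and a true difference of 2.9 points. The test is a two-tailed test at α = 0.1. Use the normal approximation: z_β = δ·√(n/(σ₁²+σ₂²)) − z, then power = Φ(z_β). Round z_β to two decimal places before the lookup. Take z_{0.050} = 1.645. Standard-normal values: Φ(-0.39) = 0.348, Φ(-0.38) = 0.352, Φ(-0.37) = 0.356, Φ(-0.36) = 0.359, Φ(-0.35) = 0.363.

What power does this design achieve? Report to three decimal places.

Power ≈ 0.352

z_β = δ·√(n/(σ₁²+σ₂²)) − z_{α/2}
    = 2.9 · √(75/392) − 1.645
    = 2.9 · 0.43741 − 1.645
    = 1.2685 − 1.645 = -0.3765 → -0.38
Power = Φ(-0.38) = 0.352.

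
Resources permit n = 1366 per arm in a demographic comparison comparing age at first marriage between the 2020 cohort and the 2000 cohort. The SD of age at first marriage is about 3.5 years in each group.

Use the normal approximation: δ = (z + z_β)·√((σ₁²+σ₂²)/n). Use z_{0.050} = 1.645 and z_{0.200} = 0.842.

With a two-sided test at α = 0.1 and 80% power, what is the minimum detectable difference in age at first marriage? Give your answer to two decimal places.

Minimum detectable difference ≈ 0.33 years

δ = (z_{α/2} + z_β) · √((σ₁²+σ₂²)/n)
  = (1.645 + 0.842) · √(24.5/1366)
  = 2.487 · √0.01794
  = 2.487 · 0.1339
  = 0.3331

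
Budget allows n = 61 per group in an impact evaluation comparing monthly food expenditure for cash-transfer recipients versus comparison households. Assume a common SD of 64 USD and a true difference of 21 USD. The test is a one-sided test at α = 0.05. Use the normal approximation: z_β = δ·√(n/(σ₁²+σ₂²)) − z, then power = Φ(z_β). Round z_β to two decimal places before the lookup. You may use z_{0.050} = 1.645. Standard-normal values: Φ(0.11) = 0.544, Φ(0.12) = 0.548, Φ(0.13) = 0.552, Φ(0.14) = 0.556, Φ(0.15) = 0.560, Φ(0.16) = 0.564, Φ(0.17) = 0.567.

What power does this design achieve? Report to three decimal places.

z_β = δ·√(n/(σ₁²+σ₂²)) − z_α
    = 21 · √(61/8192) − 1.645
    = 21 · 0.08629 − 1.645
    = 1.8121 − 1.645 = 0.1671 → 0.17
Power = Φ(0.17) = 0.567.

Power ≈ 0.567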